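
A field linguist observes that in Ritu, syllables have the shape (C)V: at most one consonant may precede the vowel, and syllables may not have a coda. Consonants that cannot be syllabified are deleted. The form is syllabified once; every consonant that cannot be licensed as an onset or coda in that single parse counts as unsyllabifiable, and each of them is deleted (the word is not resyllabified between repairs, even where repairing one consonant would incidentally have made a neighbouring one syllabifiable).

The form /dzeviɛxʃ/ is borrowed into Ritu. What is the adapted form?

The consonants /d/, /x/, /ʃ/ cannot be parsed into a legal (C)V syllable (no codas are permitted; onsets are limited to one consonant).
Deletion applies to /d/, /x/, /ʃ/.

zeviɛ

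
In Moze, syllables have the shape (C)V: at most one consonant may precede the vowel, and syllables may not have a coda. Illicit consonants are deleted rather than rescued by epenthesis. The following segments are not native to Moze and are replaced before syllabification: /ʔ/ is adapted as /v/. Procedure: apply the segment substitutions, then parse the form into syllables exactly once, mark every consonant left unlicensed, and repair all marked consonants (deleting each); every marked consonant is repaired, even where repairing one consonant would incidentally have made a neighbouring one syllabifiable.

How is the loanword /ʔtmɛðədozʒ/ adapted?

mɛðədo

Substitution: /ʔ/ → /v/, giving /vtmɛðədozʒ/.
Syllabifying with onset maximization leaves /v/, /t/, /z/, /ʒ/ stranded (no codas are permitted; onsets are limited to one consonant).
Deletion applies to /v/, /t/, /z/, /ʒ/.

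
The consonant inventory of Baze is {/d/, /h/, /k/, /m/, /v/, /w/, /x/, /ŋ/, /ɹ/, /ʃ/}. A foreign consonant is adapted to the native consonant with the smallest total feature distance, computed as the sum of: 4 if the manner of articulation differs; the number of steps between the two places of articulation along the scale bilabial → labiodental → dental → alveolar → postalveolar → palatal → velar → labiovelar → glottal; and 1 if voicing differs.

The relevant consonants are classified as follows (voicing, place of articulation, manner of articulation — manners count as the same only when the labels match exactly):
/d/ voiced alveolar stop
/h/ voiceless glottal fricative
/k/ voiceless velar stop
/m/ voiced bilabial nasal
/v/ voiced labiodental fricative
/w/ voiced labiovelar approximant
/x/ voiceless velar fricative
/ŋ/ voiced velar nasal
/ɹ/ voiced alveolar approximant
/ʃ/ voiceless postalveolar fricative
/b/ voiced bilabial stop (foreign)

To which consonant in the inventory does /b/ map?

d

/d/ is closest: same manner (stop), place distance 3 (bilabial→alveolar), same voicing; total 3. Next closest is /m/ at distance 4.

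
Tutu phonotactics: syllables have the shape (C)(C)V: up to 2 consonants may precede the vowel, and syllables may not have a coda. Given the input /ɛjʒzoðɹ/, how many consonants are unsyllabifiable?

3

The consonants /j/, /ð/, /ɹ/ cannot be parsed into a legal (C)(C)V syllable (no codas are permitted; onsets may contain at most 2 consonants).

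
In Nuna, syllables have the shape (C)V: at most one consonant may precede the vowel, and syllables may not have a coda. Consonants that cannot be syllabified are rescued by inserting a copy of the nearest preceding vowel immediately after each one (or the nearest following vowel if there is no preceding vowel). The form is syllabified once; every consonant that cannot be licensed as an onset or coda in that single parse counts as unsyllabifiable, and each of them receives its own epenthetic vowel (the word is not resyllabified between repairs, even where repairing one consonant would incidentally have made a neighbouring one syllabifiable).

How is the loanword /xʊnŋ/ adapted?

xʊnʊŋʊ

The consonants /n/, /ŋ/ cannot be parsed into a legal (C)V syllable (no codas are permitted; onsets are limited to one consonant).
Epenthesis after each stranded consonant: /n/ → /nʊ/, /ŋ/ → /ŋʊ/.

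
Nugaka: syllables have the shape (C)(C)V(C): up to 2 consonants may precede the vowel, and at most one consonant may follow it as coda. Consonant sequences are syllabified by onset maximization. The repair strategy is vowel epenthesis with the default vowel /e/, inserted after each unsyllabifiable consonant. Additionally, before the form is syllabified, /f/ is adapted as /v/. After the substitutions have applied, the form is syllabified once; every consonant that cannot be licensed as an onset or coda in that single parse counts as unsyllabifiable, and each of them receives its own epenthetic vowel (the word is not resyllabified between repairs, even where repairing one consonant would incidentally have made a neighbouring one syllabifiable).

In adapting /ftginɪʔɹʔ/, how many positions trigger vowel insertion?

After substitution the input is /vtginɪʔɹʔ/.
The unsyllabifiable consonants are /v/, /ɹ/, /ʔ/; each receives one epenthetic vowel.

3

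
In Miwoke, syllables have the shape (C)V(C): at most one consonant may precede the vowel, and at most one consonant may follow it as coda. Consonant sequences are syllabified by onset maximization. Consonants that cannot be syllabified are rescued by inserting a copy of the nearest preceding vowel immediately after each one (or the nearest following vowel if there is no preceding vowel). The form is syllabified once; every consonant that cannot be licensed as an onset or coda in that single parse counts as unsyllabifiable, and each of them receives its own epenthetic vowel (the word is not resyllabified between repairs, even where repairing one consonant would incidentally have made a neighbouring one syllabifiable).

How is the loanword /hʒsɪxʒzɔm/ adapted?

hɪʒɪsɪxʒɪzɔm

The consonants /h/, /ʒ/, /ʒ/ cannot be parsed into a legal (C)V(C) syllable (at most one coda consonant is licensed; onsets are limited to one consonant).
Each unlicensed consonant becomes the onset of a new syllable: /h/ → /hɪ/, /ʒ/ → /ʒɪ/, /ʒ/ → /ʒɪ/.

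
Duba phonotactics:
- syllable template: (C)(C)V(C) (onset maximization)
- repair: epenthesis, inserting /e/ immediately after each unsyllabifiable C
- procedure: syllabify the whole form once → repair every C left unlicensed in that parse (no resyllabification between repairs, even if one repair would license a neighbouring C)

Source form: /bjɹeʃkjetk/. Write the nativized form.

Under (C)(C)V(C), the unsyllabifiable consonants are /b/, /k/ (at most one coda consonant is licensed; onsets may contain at most 2 consonants).
Epenthesis after each stranded consonant: /b/ → /be/, /k/ → /ke/.

bejɹeʃkjetke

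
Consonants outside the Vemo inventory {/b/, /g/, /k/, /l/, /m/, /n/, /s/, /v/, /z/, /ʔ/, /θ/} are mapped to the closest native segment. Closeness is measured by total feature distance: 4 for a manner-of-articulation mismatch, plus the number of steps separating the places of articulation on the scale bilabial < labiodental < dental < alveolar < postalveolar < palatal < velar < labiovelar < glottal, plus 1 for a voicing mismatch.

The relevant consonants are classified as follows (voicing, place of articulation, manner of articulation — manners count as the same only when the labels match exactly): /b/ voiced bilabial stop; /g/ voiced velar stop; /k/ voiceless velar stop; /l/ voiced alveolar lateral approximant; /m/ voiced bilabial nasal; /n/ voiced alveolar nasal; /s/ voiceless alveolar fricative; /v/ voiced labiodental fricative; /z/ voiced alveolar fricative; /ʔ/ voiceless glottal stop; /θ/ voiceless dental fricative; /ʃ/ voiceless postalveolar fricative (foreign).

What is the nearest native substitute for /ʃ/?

/s/ is closest: same manner (fricative), place distance 1 (postalveolar→alveolar), same voicing; total 1. Next closest is /z/ at distance 2.

s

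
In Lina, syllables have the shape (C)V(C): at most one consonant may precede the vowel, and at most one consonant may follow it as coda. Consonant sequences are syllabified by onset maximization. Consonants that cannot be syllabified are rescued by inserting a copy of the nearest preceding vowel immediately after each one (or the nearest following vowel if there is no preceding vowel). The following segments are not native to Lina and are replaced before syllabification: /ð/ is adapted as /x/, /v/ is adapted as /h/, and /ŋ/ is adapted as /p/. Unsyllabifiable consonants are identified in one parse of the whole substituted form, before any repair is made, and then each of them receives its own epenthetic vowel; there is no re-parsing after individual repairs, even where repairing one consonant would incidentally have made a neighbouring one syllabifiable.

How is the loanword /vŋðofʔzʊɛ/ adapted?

Substitution: /v/ → /h/, /ŋ/ → /p/, /ð/ → /x/, giving /hpxofʔzʊɛ/.
The consonants /h/, /p/, /ʔ/ cannot be parsed into a legal (C)V(C) syllable (at most one coda consonant is licensed; onsets are limited to one consonant).
Epenthesis after each stranded consonant: /h/ → /ho/, /p/ → /po/, /ʔ/ → /ʔo/.

hopoxofʔozʊɛ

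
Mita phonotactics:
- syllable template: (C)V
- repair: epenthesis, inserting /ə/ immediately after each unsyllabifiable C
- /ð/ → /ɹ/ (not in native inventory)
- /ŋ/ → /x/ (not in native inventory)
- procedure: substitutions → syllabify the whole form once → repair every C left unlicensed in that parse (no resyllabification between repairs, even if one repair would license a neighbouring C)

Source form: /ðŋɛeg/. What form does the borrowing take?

Substitution: /ð/ → /ɹ/, /ŋ/ → /x/, giving /ɹxɛeg/.
The consonants /ɹ/, /g/ cannot be parsed into a legal (C)V syllable (no codas are permitted; onsets are limited to one consonant).
Epenthesis after each stranded consonant: /ɹ/ → /ɹə/, /g/ → /gə/.

ɹəxɛegə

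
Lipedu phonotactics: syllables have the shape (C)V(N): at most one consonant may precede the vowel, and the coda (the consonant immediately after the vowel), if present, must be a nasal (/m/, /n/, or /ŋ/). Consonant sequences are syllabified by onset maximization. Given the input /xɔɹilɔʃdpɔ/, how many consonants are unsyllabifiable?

Under (C)V(N), the unsyllabifiable consonants are /ʃ/, /d/ (only a nasal (/m/, /n/, or /ŋ/) is licensed in coda position; onsets are limited to one consonant).

2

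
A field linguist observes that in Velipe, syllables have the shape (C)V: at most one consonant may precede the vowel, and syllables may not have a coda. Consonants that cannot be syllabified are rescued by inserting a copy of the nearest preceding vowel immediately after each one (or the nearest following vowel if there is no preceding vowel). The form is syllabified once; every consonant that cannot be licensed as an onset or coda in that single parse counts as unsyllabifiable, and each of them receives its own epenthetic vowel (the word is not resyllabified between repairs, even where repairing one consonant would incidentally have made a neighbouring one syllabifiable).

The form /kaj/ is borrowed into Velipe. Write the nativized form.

kaja

Syllabifying with onset maximization leaves /j/ stranded (no codas are permitted; onsets are limited to one consonant).
Each unlicensed consonant becomes the onset of a new syllable: /j/ → /ja/.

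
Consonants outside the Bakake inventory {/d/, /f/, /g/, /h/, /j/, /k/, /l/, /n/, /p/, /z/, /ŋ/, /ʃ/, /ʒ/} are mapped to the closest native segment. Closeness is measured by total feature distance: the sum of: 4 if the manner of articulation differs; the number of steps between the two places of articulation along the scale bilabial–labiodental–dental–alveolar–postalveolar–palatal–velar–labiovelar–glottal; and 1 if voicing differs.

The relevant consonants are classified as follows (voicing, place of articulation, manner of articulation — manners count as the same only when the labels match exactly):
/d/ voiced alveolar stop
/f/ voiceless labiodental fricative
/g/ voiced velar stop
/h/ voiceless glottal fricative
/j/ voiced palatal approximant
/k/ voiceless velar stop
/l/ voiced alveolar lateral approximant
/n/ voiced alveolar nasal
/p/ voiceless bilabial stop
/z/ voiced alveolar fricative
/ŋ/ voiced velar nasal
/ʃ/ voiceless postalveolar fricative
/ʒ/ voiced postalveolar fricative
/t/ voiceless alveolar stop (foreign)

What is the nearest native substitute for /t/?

d

/d/ is closest: same manner (stop), place distance 0 (alveolar→alveolar), voicing differs (+1); total 1. Next closest is /k/ at distance 3.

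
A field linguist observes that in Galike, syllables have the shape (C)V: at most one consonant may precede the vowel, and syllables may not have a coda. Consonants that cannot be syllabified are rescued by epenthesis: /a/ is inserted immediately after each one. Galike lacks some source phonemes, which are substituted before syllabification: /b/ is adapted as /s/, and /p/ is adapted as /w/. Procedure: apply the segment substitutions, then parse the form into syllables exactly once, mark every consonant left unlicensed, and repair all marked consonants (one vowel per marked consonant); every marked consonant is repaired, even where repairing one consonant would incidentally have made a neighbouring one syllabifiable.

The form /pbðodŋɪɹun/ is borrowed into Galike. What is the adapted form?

wasaðodaŋɪɹuna

Substitution: /p/ → /w/, /b/ → /s/, giving /wsðodŋɪɹun/.
Syllabifying with onset maximization leaves /w/, /s/, /d/, /n/ stranded (no codas are permitted; onsets are limited to one consonant).
Each unlicensed consonant becomes the onset of a new syllable: /w/ → /wa/, /s/ → /sa/, /d/ → /da/, /n/ → /na/.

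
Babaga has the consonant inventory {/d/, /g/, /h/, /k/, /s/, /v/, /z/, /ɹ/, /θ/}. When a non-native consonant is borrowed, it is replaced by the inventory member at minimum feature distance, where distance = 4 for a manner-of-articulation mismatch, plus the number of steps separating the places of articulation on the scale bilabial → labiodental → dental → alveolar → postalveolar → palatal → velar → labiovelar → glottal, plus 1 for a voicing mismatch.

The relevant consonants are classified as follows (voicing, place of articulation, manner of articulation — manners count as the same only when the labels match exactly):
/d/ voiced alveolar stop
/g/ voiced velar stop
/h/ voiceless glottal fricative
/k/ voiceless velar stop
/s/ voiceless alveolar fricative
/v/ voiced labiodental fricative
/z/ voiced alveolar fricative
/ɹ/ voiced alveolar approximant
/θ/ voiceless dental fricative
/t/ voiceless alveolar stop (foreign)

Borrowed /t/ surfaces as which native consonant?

/d/ is closest: same manner (stop), place distance 0 (alveolar→alveolar), voicing differs (+1); total 1. Next closest is /k/ at distance 3.

d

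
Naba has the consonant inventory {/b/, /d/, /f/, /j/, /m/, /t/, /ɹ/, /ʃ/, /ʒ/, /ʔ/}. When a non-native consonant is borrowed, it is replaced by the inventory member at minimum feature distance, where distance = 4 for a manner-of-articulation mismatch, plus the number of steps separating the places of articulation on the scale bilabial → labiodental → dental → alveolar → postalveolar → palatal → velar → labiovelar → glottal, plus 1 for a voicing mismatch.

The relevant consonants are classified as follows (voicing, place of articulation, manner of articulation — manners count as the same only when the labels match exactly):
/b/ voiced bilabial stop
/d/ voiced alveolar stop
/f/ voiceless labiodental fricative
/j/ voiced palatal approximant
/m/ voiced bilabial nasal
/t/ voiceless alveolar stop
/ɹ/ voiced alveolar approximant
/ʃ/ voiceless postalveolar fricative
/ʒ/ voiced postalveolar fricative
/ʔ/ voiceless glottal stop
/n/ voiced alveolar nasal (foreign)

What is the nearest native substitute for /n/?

/m/ is closest: same manner (nasal), place distance 3 (alveolar→bilabial), same voicing; total 3. Next closest is /d/ at distance 4.

m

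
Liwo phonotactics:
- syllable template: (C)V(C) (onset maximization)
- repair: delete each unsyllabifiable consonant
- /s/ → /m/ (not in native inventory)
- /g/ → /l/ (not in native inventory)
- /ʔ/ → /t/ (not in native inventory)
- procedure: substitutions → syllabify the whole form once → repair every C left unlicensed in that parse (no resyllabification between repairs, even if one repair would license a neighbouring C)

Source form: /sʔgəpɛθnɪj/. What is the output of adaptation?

ləpɛθnɪj

Substitution: /s/ → /m/, /ʔ/ → /t/, /g/ → /l/, giving /mtləpɛθnɪj/.
Syllabifying with onset maximization leaves /m/, /t/ stranded (at most one coda consonant is licensed; onsets are limited to one consonant).
Deleting the stranded consonants removes /m/, /t/.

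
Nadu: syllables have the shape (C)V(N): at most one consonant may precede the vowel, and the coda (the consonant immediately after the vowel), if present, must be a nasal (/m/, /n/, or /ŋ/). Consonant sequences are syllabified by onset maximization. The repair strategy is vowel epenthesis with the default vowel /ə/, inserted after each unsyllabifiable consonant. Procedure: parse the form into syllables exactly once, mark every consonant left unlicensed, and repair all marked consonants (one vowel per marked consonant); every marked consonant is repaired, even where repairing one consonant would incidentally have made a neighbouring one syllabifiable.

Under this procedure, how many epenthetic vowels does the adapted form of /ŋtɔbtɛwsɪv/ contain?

The unsyllabifiable consonants are /ŋ/, /b/, /w/, /v/; each receives one epenthetic vowel.

4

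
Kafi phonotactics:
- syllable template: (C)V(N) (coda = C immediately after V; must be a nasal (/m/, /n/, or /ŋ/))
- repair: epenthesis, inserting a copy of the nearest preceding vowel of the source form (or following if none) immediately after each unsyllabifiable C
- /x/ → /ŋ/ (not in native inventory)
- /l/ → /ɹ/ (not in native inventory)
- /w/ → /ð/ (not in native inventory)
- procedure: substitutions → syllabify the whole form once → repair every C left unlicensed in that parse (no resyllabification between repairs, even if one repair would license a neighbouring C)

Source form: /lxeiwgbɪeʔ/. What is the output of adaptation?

ɹeŋeiðigibɪeʔe

Substitution: /l/ → /ɹ/, /x/ → /ŋ/, /w/ → /ð/, giving /ɹŋeiðgbɪeʔ/.
Under (C)V(N), the unsyllabifiable consonants are /ɹ/, /ð/, /g/, /ʔ/ (only a nasal (/m/, /n/, or /ŋ/) is licensed in coda position; onsets are limited to one consonant).
Each unlicensed consonant becomes the onset of a new syllable: /ɹ/ → /ɹe/, /ð/ → /ði/, /g/ → /gi/, /ʔ/ → /ʔe/.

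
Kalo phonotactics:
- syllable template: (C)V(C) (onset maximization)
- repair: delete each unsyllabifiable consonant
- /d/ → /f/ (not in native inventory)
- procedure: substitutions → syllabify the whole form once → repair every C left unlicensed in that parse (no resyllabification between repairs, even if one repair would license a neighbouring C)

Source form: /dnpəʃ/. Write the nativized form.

pəʃ

Substitution: /d/ → /f/, giving /fnpəʃ/.
Under (C)V(C), the unsyllabifiable consonants are /f/, /n/ (at most one coda consonant is licensed; onsets are limited to one consonant).
Each unlicensed consonant is deleted: /f/, /n/.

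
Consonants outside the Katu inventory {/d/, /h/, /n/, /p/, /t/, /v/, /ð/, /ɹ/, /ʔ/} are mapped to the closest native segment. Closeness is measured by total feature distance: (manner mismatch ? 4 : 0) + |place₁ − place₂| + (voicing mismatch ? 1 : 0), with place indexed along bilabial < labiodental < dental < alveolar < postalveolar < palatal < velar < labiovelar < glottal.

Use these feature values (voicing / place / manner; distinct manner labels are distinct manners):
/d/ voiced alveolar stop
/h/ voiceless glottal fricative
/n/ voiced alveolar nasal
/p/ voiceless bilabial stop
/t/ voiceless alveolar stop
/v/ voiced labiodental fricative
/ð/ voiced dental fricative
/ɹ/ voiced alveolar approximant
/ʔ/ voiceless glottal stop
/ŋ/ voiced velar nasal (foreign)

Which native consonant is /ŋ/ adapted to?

n

/n/ is closest: same manner (nasal), place distance 3 (velar→alveolar), same voicing; total 3. Next closest is /d/ at distance 7.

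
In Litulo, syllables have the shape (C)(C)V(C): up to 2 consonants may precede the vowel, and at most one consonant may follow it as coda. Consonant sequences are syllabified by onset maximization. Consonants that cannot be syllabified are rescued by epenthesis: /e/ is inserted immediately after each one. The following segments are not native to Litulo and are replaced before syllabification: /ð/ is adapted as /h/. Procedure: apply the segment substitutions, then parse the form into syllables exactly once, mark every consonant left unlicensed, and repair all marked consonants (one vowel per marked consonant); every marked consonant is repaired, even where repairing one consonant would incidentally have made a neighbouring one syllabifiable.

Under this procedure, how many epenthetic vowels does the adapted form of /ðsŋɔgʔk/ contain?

After substitution the input is /hsŋɔgʔk/.
The unsyllabifiable consonants are /h/, /ʔ/, /k/; each receives one epenthetic vowel.

3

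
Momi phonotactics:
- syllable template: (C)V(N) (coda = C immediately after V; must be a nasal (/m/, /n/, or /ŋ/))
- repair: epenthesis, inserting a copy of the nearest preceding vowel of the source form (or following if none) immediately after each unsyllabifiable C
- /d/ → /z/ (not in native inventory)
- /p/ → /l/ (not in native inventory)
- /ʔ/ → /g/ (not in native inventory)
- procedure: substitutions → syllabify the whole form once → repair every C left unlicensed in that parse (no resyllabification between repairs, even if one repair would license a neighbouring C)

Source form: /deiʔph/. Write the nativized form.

Substitution: /d/ → /z/, /ʔ/ → /g/, /p/ → /l/, giving /zeiglh/.
Under (C)V(N), the unsyllabifiable consonants are /g/, /l/, /h/ (only a nasal (/m/, /n/, or /ŋ/) is licensed in coda position; onsets are limited to one consonant).
Inserting the epenthetic vowel yields /g/ → /gi/, /l/ → /li/, /h/ → /hi/.

zeigilihi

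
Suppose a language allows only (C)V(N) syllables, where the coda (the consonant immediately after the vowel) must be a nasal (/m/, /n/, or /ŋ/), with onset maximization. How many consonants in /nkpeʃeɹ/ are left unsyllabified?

3

Under (C)V(N), the unsyllabifiable consonants are /n/, /k/, /ɹ/ (only a nasal (/m/, /n/, or /ŋ/) is licensed in coda position; onsets are limited to one consonant).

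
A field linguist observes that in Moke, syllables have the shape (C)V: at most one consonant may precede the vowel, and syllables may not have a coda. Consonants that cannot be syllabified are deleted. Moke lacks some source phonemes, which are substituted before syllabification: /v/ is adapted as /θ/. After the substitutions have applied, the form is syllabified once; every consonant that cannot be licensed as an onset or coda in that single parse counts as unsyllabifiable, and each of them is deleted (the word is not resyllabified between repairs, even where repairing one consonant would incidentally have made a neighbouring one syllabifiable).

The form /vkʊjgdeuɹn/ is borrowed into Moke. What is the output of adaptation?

kʊdeu

Substitution: /v/ → /θ/, giving /θkʊjgdeuɹn/.
Syllabifying with onset maximization leaves /θ/, /j/, /g/, /ɹ/, /n/ stranded (no codas are permitted; onsets are limited to one consonant).
Each unlicensed consonant is deleted: /θ/, /j/, /g/, /ɹ/, /n/.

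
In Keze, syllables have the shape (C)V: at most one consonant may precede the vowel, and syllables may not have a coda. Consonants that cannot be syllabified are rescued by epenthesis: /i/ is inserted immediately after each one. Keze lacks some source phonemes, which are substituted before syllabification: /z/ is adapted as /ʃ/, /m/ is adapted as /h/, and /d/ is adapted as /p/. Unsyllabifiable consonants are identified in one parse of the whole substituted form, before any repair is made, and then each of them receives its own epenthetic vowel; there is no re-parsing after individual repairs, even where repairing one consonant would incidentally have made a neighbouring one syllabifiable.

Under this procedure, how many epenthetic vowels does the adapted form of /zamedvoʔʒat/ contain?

3

After substitution the input is /ʃahepvoʔʒat/.
The unsyllabifiable consonants are /p/, /ʔ/, /t/; each receives one epenthetic vowel.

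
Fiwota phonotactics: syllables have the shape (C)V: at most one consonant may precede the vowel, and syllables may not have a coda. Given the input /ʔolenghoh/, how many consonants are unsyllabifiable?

The consonants /n/, /g/, /h/ cannot be parsed into a legal (C)V syllable (no codas are permitted; onsets are limited to one consonant).

3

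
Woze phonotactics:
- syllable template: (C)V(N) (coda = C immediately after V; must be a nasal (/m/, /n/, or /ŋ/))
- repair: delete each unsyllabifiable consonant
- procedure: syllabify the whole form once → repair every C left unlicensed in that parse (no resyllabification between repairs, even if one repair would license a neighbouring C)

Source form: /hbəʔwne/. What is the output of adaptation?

Syllabifying with onset maximization leaves /h/, /ʔ/, /w/ stranded (only a nasal (/m/, /n/, or /ŋ/) is licensed in coda position; onsets are limited to one consonant).
Deleting the stranded consonants removes /h/, /ʔ/, /w/.

bəne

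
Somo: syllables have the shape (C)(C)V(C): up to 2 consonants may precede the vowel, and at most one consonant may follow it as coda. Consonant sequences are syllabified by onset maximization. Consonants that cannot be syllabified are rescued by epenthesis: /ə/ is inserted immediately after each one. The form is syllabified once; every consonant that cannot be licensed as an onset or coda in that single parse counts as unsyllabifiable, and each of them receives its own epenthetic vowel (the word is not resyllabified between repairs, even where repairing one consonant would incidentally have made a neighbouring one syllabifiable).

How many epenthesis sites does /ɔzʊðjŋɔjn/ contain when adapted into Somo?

1

The unsyllabifiable consonants are /n/; each receives one epenthetic vowel.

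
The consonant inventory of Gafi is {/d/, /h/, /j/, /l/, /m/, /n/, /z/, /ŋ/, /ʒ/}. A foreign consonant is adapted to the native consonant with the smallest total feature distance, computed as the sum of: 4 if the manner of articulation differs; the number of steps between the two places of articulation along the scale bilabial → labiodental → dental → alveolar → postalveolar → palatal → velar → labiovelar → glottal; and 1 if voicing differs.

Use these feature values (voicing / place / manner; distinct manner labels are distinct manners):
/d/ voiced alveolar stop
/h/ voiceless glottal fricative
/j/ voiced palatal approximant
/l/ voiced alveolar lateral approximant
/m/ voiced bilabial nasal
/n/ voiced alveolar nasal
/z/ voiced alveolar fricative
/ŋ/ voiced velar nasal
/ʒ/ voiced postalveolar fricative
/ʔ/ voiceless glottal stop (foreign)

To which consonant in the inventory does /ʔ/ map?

h

/h/ is closest: manner differs (stop→fricative, +4), place distance 0 (glottal→glottal), same voicing; total 4. Next closest is /d/ at distance 6.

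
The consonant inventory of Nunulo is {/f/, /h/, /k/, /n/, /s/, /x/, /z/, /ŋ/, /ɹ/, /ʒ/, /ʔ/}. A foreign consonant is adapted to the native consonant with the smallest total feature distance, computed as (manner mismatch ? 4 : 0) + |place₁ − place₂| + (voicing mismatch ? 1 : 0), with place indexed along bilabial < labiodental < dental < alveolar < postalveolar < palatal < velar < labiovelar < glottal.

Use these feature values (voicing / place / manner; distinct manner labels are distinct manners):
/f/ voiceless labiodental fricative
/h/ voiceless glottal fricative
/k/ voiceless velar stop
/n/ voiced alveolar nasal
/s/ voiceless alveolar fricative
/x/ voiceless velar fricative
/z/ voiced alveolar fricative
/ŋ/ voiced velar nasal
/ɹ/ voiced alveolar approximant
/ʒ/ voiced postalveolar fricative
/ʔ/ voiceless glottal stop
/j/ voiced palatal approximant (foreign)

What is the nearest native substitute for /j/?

ɹ

/ɹ/ is closest: same manner (approximant), place distance 2 (palatal→alveolar), same voicing; total 2. Next closest is /ŋ/ at distance 5.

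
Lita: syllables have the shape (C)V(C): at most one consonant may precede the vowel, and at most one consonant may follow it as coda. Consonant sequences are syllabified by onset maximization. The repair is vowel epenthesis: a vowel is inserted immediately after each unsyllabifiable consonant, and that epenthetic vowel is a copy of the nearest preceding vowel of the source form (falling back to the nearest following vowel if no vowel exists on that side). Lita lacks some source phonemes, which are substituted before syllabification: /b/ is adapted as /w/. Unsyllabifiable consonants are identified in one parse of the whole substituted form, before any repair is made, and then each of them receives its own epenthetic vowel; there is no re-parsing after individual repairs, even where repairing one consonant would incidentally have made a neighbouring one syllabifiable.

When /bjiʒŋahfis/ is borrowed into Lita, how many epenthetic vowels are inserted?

After substitution the input is /wjiʒŋahfis/.
The unsyllabifiable consonants are /w/; each receives one epenthetic vowel.

1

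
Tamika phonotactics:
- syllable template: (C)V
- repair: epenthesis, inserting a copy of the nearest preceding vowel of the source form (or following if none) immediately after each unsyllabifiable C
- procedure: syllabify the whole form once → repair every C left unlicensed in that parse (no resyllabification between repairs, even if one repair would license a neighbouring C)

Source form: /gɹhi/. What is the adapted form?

The consonants /g/, /ɹ/ cannot be parsed into a legal (C)V syllable (no codas are permitted; onsets are limited to one consonant).
Each unlicensed consonant becomes the onset of a new syllable: /g/ → /gi/, /ɹ/ → /ɹi/.

giɹihi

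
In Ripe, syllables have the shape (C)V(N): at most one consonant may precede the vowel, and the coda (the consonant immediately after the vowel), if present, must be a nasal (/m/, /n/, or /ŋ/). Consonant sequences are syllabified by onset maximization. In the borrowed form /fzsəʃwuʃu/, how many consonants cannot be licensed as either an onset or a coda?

3

The consonants /f/, /z/, /ʃ/ cannot be parsed into a legal (C)V(N) syllable (only a nasal (/m/, /n/, or /ŋ/) is licensed in coda position; onsets are limited to one consonant).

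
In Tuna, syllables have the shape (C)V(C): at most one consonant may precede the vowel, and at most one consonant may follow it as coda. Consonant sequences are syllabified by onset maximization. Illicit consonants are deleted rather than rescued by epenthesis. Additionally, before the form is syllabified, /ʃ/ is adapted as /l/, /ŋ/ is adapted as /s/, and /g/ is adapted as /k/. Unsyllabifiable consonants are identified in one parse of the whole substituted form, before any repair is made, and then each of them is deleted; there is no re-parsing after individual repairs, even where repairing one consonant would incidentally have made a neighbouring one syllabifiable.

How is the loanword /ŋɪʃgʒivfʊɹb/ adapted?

sɪlʒivfʊɹ

Substitution: /ŋ/ → /s/, /ʃ/ → /l/, /g/ → /k/, giving /sɪlkʒivfʊɹb/.
Syllabifying with onset maximization leaves /k/, /b/ stranded (at most one coda consonant is licensed; onsets are limited to one consonant).
Each unlicensed consonant is deleted: /k/, /b/.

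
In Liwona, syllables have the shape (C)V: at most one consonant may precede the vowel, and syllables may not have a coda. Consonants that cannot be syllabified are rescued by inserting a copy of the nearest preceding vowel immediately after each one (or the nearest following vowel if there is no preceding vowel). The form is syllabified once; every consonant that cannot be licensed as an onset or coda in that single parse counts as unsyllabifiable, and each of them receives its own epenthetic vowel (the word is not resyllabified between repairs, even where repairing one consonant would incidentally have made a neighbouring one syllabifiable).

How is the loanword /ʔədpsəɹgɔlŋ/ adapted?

ʔədəpəsəɹəgɔlɔŋɔ

The consonants /d/, /p/, /ɹ/, /l/, /ŋ/ cannot be parsed into a legal (C)V syllable (no codas are permitted; onsets are limited to one consonant).
Inserting the epenthetic vowel yields /d/ → /də/, /p/ → /pə/, /ɹ/ → /ɹə/, /l/ → /lɔ/, /ŋ/ → /ŋɔ/.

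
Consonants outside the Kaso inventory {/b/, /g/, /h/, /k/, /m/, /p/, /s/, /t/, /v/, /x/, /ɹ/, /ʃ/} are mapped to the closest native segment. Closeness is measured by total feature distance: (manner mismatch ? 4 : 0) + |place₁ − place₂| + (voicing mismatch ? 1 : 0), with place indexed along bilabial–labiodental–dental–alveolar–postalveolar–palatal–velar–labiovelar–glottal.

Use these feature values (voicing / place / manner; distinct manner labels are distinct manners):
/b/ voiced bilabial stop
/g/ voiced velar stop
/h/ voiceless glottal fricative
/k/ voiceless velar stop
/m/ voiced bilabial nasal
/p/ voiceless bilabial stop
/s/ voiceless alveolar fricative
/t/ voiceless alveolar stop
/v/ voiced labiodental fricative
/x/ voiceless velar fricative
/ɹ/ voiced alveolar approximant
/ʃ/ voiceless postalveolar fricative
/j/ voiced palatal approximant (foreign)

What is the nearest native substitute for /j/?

ɹ

/ɹ/ is closest: same manner (approximant), place distance 2 (palatal→alveolar), same voicing; total 2. Next closest is /g/ at distance 5.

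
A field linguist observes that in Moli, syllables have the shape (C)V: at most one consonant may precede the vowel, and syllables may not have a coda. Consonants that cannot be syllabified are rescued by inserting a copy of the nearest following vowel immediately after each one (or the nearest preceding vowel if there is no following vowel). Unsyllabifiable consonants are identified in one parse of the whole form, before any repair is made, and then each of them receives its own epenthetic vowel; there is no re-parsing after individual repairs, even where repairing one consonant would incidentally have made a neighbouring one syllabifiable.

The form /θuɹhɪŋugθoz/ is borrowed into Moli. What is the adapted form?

The consonants /ɹ/, /g/, /z/ cannot be parsed into a legal (C)V syllable (no codas are permitted; onsets are limited to one consonant).
Each unlicensed consonant becomes the onset of a new syllable: /ɹ/ → /ɹɪ/, /g/ → /go/, /z/ → /zo/.

θuɹɪhɪŋugoθozo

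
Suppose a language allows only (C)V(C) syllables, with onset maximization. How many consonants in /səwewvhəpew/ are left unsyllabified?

1

Under (C)V(C), the unsyllabifiable consonants are /v/ (at most one coda consonant is licensed; onsets are limited to one consonant).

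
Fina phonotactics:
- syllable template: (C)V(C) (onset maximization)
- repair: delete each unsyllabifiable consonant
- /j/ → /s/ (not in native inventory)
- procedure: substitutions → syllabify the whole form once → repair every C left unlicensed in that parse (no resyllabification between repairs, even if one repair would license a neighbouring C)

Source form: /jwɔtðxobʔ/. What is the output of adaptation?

wɔtxob

Substitution: /j/ → /s/, giving /swɔtðxobʔ/.
The consonants /s/, /ð/, /ʔ/ cannot be parsed into a legal (C)V(C) syllable (at most one coda consonant is licensed; onsets are limited to one consonant).
Each unlicensed consonant is deleted: /s/, /ð/, /ʔ/.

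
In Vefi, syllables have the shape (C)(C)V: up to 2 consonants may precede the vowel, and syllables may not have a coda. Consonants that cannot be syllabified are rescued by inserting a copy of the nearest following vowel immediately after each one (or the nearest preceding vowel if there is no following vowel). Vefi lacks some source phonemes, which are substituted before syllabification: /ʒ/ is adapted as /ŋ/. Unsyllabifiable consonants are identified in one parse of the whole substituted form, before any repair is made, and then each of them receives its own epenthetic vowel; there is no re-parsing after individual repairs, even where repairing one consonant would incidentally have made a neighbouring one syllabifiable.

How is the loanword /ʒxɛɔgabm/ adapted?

Substitution: /ʒ/ → /ŋ/, giving /ŋxɛɔgabm/.
The consonants /b/, /m/ cannot be parsed into a legal (C)(C)V syllable (no codas are permitted; onsets may contain at most 2 consonants).
Epenthesis after each stranded consonant: /b/ → /ba/, /m/ → /ma/.

ŋxɛɔgabama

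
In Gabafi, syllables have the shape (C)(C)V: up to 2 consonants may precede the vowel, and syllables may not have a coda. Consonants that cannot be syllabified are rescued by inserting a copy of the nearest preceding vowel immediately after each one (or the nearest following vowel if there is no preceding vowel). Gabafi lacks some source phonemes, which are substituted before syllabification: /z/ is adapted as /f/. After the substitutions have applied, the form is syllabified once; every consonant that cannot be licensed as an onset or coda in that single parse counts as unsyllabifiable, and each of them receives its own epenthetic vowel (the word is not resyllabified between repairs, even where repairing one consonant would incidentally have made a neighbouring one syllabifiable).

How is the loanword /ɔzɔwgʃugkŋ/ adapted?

Substitution: /z/ → /f/, giving /ɔfɔwgʃugkŋ/.
The consonants /w/, /g/, /k/, /ŋ/ cannot be parsed into a legal (C)(C)V syllable (no codas are permitted; onsets may contain at most 2 consonants).
Each unlicensed consonant becomes the onset of a new syllable: /w/ → /wɔ/, /g/ → /gu/, /k/ → /ku/, /ŋ/ → /ŋu/.

ɔfɔwɔgʃugukuŋu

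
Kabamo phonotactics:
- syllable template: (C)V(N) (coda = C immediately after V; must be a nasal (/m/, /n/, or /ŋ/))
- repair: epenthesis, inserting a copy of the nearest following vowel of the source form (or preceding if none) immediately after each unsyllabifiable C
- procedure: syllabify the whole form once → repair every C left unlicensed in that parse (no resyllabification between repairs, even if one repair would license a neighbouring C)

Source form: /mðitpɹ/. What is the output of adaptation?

Syllabifying with onset maximization leaves /m/, /t/, /p/, /ɹ/ stranded (only a nasal (/m/, /n/, or /ŋ/) is licensed in coda position; onsets are limited to one consonant).
Epenthesis after each stranded consonant: /m/ → /mi/, /t/ → /ti/, /p/ → /pi/, /ɹ/ → /ɹi/.

miðitipiɹi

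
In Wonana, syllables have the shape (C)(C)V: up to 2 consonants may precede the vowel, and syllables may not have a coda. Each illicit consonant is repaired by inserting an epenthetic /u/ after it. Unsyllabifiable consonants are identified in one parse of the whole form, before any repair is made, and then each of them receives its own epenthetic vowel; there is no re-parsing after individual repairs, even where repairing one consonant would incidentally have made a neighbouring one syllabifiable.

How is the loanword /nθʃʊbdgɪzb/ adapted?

nuθʃʊbudgɪzubu

Syllabifying with onset maximization leaves /n/, /b/, /z/, /b/ stranded (no codas are permitted; onsets may contain at most 2 consonants).
Epenthesis after each stranded consonant: /n/ → /nu/, /b/ → /bu/, /z/ → /zu/, /b/ → /bu/.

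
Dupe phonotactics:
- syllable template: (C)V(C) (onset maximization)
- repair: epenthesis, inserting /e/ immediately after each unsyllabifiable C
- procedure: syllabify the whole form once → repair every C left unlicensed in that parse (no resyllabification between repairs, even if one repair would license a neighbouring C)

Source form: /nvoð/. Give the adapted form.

nevoð

Under (C)V(C), the unsyllabifiable consonants are /n/ (at most one coda consonant is licensed; onsets are limited to one consonant).
Each unlicensed consonant becomes the onset of a new syllable: /n/ → /ne/.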